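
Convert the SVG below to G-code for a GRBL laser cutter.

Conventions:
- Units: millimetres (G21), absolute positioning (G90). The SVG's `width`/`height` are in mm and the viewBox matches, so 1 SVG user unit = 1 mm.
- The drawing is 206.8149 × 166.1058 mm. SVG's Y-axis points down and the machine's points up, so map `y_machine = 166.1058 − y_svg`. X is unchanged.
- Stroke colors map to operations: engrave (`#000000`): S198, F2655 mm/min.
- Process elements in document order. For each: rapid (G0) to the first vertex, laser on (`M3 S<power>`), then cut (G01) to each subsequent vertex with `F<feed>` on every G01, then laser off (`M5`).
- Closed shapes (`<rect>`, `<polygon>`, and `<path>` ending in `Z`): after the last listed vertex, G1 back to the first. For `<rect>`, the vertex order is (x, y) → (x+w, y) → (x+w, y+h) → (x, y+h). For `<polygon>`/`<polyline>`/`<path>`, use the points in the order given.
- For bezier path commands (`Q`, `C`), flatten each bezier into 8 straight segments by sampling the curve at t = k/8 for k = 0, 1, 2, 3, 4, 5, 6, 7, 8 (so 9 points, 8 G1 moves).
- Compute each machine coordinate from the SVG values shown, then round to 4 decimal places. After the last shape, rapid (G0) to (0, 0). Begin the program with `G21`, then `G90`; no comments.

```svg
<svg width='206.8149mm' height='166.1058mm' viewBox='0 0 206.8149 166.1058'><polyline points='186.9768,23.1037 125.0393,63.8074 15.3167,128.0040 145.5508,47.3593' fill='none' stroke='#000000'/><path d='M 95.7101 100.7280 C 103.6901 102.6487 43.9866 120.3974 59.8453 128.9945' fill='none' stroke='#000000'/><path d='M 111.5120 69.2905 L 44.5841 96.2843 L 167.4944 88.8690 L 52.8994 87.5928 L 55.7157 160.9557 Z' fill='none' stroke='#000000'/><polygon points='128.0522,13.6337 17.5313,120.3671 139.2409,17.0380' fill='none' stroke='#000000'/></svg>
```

1 u = 1 mm; y_m = 166.1058 − y.

[1] `<polyline>` open polyline, #000000→engrave S198 F2655: (186.9768,143.0021) → (125.0393,102.2984) → (15.3167,38.1018) → (145.5508,118.7465)

[2] `<path>` cubic bezier, #000000→engrave S198 F2655: (95.7101,65.3778) → (95.8097,63.9644) → (91.2427,61.3598) → (83.6876,57.8569) → (74.8232,53.7482) → (66.3281,49.3266) → (59.8810,44.8847) → (57.1605,40.7154) → (59.8453,37.1113)

[3] `<path>` closed polygon, #000000→engrave S198 F2655: (111.5120,96.8153) → (44.5841,69.8215) → (167.4944,77.2368) → (52.8994,78.5130) → (55.7157,5.1501) → (111.5120,96.8153) (closed)

[4] `<polygon>` closed polygon, #000000→engrave S198 F2655: (128.0522,152.4721) → (17.5313,45.7387) → (139.2409,149.0678) → (128.0522,152.4721) (closed)

G21
G90
G0 X186.9768 Y143.0021
M3 S198
G01 X125.0393 Y102.2984 F2655
G01 X15.3167 Y38.1018 F2655
G01 X145.5508 Y118.7465 F2655
M5
G0 X95.7101 Y65.3778
M3 S198
G01 X95.8097 Y63.9644 F2655
G01 X91.2427 Y61.3598 F2655
G01 X83.6876 Y57.8569 F2655
G01 X74.8232 Y53.7482 F2655
G01 X66.3281 Y49.3266 F2655
G01 X59.8810 Y44.8847 F2655
G01 X57.1605 Y40.7154 F2655
G01 X59.8453 Y37.1113 F2655
M5
G0 X111.5120 Y96.8153
M3 S198
G01 X44.5841 Y69.8215 F2655
G01 X167.4944 Y77.2368 F2655
G01 X52.8994 Y78.5130 F2655
G01 X55.7157 Y5.1501 F2655
G01 X111.5120 Y96.8153 F2655
M5
G0 X128.0522 Y152.4721
M3 S198
G01 X17.5313 Y45.7387 F2655
G01 X139.2409 Y149.0678 F2655
G01 X128.0522 Y152.4721 F2655
M5
G0 X0.0000 Y0.0000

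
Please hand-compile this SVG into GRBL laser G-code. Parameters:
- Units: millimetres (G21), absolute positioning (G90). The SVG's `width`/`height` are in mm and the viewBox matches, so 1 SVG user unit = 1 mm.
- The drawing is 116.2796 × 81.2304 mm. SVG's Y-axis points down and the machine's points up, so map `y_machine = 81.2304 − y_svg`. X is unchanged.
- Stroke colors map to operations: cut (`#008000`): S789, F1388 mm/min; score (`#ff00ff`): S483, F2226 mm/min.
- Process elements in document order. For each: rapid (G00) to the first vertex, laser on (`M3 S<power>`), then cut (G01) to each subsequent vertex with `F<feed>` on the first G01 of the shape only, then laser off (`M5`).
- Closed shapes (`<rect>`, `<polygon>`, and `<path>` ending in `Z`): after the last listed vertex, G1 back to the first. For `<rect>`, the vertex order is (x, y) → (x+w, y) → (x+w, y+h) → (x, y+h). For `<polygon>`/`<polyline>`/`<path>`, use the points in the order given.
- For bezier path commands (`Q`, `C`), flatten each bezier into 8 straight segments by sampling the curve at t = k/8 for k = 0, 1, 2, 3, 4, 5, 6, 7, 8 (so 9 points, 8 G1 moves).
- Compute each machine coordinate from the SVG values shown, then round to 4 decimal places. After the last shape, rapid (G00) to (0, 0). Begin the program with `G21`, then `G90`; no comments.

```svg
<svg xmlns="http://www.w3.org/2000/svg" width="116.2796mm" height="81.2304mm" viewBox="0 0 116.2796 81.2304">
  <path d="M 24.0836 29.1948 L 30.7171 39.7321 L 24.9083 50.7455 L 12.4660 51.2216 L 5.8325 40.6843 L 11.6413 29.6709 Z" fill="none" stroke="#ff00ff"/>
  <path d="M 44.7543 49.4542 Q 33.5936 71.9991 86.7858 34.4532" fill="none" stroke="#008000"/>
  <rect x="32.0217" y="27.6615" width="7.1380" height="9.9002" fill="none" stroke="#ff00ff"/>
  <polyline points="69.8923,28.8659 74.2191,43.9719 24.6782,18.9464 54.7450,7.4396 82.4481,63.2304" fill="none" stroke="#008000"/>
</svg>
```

G21
G90
G00 X24.0836 Y52.0356
M3 S483
G01 X30.7171 Y41.4983 F2226
G01 X24.9083 Y30.4849
G01 X12.4660 Y30.0088
G01 X5.8325 Y40.5461
G01 X11.6413 Y51.5595
G01 X24.0836 Y52.0356
M5
G00 X44.7543 Y31.7762
M3 S789
G01 X42.9696 Y27.0789 F1388
G01 X43.1960 Y24.2594
G01 X45.4334 Y23.3178
G01 X49.6818 Y24.2540
G01 X55.9413 Y27.0680
G01 X64.2118 Y31.7599
G01 X74.4933 Y38.3296
G01 X86.7858 Y46.7772
M5
G00 X32.0217 Y53.5689
M3 S483
G01 X39.1597 Y53.5689 F2226
G01 X39.1597 Y43.6687
G01 X32.0217 Y43.6687
G01 X32.0217 Y53.5689
M5
G00 X69.8923 Y52.3645
M3 S789
G01 X74.2191 Y37.2585 F1388
G01 X24.6782 Y62.2840
G01 X54.7450 Y73.7908
G01 X82.4481 Y18.0000
M5
G00 X0.0000 Y0.0000

Since the viewBox matches the mm dimensions, user units are millimetres directly. The only transform is the Y-flip y_m = 81.2304 − y_svg.

Shape 1 is a regular polygon drawn with `<path>`. Its stroke #ff00ff means score at S483, F2226. After flipping Y the toolpath is (24.0836,52.0356) → (30.7171,41.4983) → (24.9083,30.4849) → (12.4660,30.0088) → (5.8325,40.5461) → (11.6413,51.5595) → (24.0836,52.0356), returning to the start.

Shape 2 is a quadratic bezier drawn with `<path>`. Its stroke #008000 means cut at S789, F1388. After flipping Y the toolpath is (44.7543,31.7762) → (42.9696,27.0789) → (43.1960,24.2594) → (45.4334,23.3178) → (49.6818,24.2540) → (55.9413,27.0680) → (64.2118,31.7599) → (74.4933,38.3296) → (86.7858,46.7772).

Shape 3 is a rectangle drawn with `<rect>`. Its stroke #ff00ff means score at S483, F2226. After flipping Y the toolpath is (32.0217,53.5689) → (39.1597,53.5689) → (39.1597,43.6687) → (32.0217,43.6687) → (32.0217,53.5689), returning to the start.

Shape 4 is a open polyline drawn with `<polyline>`. Its stroke #008000 means cut at S789, F1388. After flipping Y the toolpath is (69.8923,52.3645) → (74.2191,37.2585) → (24.6782,62.2840) → (54.7450,73.7908) → (82.4481,18.0000).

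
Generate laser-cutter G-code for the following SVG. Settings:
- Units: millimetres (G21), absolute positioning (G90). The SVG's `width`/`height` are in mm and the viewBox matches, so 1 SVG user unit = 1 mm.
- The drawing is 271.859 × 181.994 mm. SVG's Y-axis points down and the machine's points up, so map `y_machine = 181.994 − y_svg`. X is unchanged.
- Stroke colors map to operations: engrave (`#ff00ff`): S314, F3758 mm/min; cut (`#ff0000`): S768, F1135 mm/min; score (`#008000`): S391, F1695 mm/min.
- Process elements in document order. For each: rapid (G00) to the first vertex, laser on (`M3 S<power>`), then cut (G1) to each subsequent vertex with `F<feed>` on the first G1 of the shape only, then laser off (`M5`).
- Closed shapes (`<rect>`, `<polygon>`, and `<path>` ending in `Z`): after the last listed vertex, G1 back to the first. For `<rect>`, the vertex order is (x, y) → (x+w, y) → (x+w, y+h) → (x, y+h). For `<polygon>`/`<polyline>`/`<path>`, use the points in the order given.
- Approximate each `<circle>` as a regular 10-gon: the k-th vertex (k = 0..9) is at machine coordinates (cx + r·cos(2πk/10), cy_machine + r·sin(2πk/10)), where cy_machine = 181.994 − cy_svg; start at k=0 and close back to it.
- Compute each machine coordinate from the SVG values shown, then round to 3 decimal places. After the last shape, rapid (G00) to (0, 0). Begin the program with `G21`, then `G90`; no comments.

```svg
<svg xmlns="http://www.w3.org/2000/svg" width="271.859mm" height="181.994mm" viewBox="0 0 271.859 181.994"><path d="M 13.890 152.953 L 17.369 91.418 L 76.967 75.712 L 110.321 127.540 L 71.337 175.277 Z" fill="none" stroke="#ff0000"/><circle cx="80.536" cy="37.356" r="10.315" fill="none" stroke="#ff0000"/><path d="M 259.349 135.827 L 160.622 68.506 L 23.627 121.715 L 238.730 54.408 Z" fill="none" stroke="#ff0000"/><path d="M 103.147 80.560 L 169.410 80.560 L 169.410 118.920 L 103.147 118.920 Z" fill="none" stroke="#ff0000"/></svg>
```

1 u = 1 mm; y_m = 181.994 − y.

[1] `<path>` regular polygon, #ff0000→cut S768 F1135: (13.890,29.041) → (17.369,90.576) → (76.967,106.282) → (110.321,54.454) → (71.337,6.717) → (13.890,29.041) (closed)

[2] `<circle>` circle, #ff0000→cut S768 F1135: (90.851,144.638) → (88.881,150.701) → (83.724,154.448) → (77.348,154.448) → (72.191,150.701) → (70.221,144.638) → (72.191,138.575) → (77.348,134.828) → (83.724,134.828) → (88.881,138.575) → (90.851,144.638) (closed)

[3] `<path>` closed polygon, #ff0000→cut S768 F1135: (259.349,46.167) → (160.622,113.488) → (23.627,60.279) → (238.730,127.586) → (259.349,46.167) (closed)

[4] `<path>` rectangle, #ff0000→cut S768 F1135: (103.147,101.434) → (169.410,101.434) → (169.410,63.074) → (103.147,63.074) → (103.147,101.434) (closed)

G21
G90
G00 X13.890 Y29.041
M3 S768
G1 X17.369 Y90.576 F1135
G1 X76.967 Y106.282
G1 X110.321 Y54.454
G1 X71.337 Y6.717
G1 X13.890 Y29.041
M5
G00 X90.851 Y144.638
M3 S768
G1 X88.881 Y150.701 F1135
G1 X83.724 Y154.448
G1 X77.348 Y154.448
G1 X72.191 Y150.701
G1 X70.221 Y144.638
G1 X72.191 Y138.575
G1 X77.348 Y134.828
G1 X83.724 Y134.828
G1 X88.881 Y138.575
G1 X90.851 Y144.638
M5
G00 X259.349 Y46.167
M3 S768
G1 X160.622 Y113.488 F1135
G1 X23.627 Y60.279
G1 X238.730 Y127.586
G1 X259.349 Y46.167
M5
G00 X103.147 Y101.434
M3 S768
G1 X169.410 Y101.434 F1135
G1 X169.410 Y63.074
G1 X103.147 Y63.074
G1 X103.147 Y101.434
M5
G00 X0.000 Y0.000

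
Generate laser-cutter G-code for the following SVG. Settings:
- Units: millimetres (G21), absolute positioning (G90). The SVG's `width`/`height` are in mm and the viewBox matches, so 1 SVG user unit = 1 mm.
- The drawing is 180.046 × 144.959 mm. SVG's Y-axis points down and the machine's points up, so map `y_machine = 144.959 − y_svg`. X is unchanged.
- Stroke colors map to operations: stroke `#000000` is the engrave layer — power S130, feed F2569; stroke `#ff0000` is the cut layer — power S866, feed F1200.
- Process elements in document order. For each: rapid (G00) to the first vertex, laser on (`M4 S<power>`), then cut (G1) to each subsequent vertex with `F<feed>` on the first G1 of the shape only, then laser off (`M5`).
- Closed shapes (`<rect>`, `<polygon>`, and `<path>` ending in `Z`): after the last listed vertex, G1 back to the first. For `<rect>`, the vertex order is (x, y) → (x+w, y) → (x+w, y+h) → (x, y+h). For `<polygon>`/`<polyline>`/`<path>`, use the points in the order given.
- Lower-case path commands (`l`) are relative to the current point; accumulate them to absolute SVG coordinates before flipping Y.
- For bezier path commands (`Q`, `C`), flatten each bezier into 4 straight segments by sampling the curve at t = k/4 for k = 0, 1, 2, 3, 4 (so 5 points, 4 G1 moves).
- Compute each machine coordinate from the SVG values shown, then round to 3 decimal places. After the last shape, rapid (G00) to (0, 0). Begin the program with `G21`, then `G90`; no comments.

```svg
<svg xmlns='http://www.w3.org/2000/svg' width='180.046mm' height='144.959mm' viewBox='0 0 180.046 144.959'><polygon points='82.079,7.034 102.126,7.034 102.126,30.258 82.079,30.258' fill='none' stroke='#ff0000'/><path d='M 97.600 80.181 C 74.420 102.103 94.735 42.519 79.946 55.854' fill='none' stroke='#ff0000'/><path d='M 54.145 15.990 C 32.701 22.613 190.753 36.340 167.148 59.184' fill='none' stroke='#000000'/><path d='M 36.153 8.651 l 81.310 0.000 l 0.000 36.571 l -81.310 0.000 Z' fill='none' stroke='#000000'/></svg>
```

G21
G90
G00 X82.079 Y137.925
M4 S866
G1 X102.126 Y137.925 F1200
G1 X102.126 Y114.701
G1 X82.079 Y114.701
G1 X82.079 Y137.925
M5
G00 X97.600 Y64.778
M4 S866
G1 X87.142 Y61.206 F1200
G1 X85.626 Y73.721
G1 X85.684 Y87.847
G1 X79.946 Y89.105
M5
G00 X54.145 Y128.969
M4 S130
G1 X66.074 Y122.638 F2569
G1 X111.457 Y113.455
G1 X156.434 Y101.230
G1 X167.148 Y85.775
M5
G00 X36.153 Y136.308
M4 S130
G1 X117.463 Y136.308 F2569
G1 X117.463 Y99.737
G1 X36.153 Y99.737
G1 X36.153 Y136.308
M5
G00 X0.000 Y0.000

Since the viewBox matches the mm dimensions, user units are millimetres directly. The only transform is the Y-flip y_m = 144.959 − y_svg.

Shape 1 is a rectangle drawn with `<polygon>`. Its stroke #ff0000 means cut at S866, F1200. After flipping Y the toolpath is (82.079,137.925) → (102.126,137.925) → (102.126,114.701) → (82.079,114.701) → (82.079,137.925), returning to the start.

Shape 2 is a cubic bezier drawn with `<path>`. Its stroke #ff0000 means cut at S866, F1200. After flipping Y the toolpath is (97.600,64.778) → (87.142,61.206) → (85.626,73.721) → (85.684,87.847) → (79.946,89.105).

Shape 3 is a cubic bezier drawn with `<path>`. Its stroke #000000 means engrave at S130, F2569. After flipping Y the toolpath is (54.145,128.969) → (66.074,122.638) → (111.457,113.455) → (156.434,101.230) → (167.148,85.775).

Shape 4 is a rectangle drawn with `<path>`. Its stroke #000000 means engrave at S130, F2569. After flipping Y the toolpath is (36.153,136.308) → (117.463,136.308) → (117.463,99.737) → (36.153,99.737) → (36.153,136.308), returning to the start.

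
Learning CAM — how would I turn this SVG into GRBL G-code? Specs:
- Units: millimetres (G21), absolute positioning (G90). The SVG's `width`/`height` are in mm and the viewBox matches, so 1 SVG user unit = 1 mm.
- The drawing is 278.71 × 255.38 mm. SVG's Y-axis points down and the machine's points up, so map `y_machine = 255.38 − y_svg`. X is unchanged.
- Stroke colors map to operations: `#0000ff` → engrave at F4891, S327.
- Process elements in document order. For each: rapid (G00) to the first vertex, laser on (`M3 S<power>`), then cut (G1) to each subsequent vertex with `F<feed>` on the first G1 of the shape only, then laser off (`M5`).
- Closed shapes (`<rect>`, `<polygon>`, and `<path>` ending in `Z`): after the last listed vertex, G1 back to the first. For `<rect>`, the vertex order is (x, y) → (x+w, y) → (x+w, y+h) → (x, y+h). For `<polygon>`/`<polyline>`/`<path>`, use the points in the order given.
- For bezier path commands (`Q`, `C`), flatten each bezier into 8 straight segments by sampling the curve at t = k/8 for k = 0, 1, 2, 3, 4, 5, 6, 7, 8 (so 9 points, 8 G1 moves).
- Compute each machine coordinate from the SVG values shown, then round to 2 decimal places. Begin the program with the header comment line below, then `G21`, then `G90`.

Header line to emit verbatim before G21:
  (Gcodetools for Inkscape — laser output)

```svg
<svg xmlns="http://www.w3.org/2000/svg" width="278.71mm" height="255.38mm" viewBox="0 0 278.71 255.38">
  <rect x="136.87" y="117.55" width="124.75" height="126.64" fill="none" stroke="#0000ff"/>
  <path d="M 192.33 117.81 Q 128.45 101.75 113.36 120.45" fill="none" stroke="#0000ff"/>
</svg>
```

(Gcodetools for Inkscape — laser output)
G21
G90
G00 X136.87 Y137.83
M3 S327
G1 X261.62 Y137.83 F4891
G1 X261.62 Y11.19
G1 X136.87 Y11.19
G1 X136.87 Y137.83
M5
G00 X192.33 Y137.57
M3 S327
G1 X177.12 Y141.04 F4891
G1 X163.44 Y143.43
G1 X151.28 Y144.73
G1 X140.65 Y144.94
G1 X131.54 Y144.07
G1 X123.95 Y142.11
G1 X117.89 Y139.06
G1 X113.36 Y134.93
M5

1 u = 1 mm; y_m = 255.38 − y.

[1] `<rect>` rectangle, #0000ff→engrave S327 F4891: (136.87,137.83) → (261.62,137.83) → (261.62,11.19) → (136.87,11.19) → (136.87,137.83) (closed)

[2] `<path>` quadratic bezier, #0000ff→engrave S327 F4891: (192.33,137.57) → (177.12,141.04) → (163.44,143.43) → (151.28,144.73) → (140.65,144.94) → (131.54,144.07) → (123.95,142.11) → (117.89,139.06) → (113.36,134.93)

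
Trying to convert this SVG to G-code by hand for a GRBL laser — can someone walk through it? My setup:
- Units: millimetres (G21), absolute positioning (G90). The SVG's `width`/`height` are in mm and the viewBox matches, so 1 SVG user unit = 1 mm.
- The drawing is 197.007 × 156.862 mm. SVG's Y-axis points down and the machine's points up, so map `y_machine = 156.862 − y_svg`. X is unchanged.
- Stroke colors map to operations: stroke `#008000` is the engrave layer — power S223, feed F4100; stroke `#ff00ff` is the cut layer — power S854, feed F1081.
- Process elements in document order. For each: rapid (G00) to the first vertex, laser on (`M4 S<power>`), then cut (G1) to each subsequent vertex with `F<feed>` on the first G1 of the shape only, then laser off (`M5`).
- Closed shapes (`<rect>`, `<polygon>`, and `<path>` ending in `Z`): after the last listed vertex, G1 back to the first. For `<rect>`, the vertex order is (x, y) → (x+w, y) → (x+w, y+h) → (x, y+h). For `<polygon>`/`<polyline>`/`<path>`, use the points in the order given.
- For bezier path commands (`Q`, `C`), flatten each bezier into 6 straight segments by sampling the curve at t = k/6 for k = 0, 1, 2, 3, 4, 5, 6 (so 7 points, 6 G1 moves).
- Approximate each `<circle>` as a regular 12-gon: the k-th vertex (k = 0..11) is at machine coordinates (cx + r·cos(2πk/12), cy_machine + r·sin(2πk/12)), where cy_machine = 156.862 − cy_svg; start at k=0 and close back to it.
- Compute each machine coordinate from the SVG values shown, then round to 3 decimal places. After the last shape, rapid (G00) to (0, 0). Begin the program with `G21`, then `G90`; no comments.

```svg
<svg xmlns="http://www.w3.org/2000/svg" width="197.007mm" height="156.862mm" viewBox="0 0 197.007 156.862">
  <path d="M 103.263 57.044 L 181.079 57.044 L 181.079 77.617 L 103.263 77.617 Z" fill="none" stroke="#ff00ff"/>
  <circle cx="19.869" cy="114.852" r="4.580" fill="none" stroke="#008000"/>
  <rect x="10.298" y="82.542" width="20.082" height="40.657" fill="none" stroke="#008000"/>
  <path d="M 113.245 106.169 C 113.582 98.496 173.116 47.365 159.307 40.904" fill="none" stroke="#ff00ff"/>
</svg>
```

G21
G90
G00 X103.263 Y99.818
M4 S854
G1 X181.079 Y99.818 F1081
G1 X181.079 Y79.245
G1 X103.263 Y79.245
G1 X103.263 Y99.818
M5
G00 X24.449 Y42.010
M4 S223
G1 X23.835 Y44.300 F4100
G1 X22.159 Y45.976
G1 X19.869 Y46.590
G1 X17.579 Y45.976
G1 X15.903 Y44.300
G1 X15.289 Y42.010
G1 X15.903 Y39.720
G1 X17.579 Y38.044
G1 X19.869 Y37.430
G1 X22.159 Y38.044
G1 X23.835 Y39.720
G1 X24.449 Y42.010
M5
G00 X10.298 Y74.320
M4 S223
G1 X30.380 Y74.320 F4100
G1 X30.380 Y33.663
G1 X10.298 Y33.663
G1 X10.298 Y74.320
M5
G00 X113.245 Y50.693
M4 S854
G1 X117.733 Y57.743 F1081
G1 X128.405 Y69.588
G1 X141.581 Y83.780
G1 X153.577 Y97.871
G1 X160.713 Y109.413
G1 X159.307 Y115.958
M5
G00 X0.000 Y0.000

1 u = 1 mm; y_m = 156.862 − y.

[1] `<path>` rectangle, #ff00ff→cut S854 F1081: (103.263,99.818) → (181.079,99.818) → (181.079,79.245) → (103.263,79.245) → (103.263,99.818) (closed)

[2] `<circle>` circle, #008000→engrave S223 F4100: (24.449,42.010) → (23.835,44.300) → (22.159,45.976) → (19.869,46.590) → (17.579,45.976) → (15.903,44.300) → (15.289,42.010) → (15.903,39.720) → (17.579,38.044) → (19.869,37.430) → (22.159,38.044) → (23.835,39.720) → (24.449,42.010) (closed)

[3] `<rect>` rectangle, #008000→engrave S223 F4100: (10.298,74.320) → (30.380,74.320) → (30.380,33.663) → (10.298,33.663) → (10.298,74.320) (closed)

[4] `<path>` cubic bezier, #ff00ff→cut S854 F1081: (113.245,50.693) → (117.733,57.743) → (128.405,69.588) → (141.581,83.780) → (153.577,97.871) → (160.713,109.413) → (159.307,115.958)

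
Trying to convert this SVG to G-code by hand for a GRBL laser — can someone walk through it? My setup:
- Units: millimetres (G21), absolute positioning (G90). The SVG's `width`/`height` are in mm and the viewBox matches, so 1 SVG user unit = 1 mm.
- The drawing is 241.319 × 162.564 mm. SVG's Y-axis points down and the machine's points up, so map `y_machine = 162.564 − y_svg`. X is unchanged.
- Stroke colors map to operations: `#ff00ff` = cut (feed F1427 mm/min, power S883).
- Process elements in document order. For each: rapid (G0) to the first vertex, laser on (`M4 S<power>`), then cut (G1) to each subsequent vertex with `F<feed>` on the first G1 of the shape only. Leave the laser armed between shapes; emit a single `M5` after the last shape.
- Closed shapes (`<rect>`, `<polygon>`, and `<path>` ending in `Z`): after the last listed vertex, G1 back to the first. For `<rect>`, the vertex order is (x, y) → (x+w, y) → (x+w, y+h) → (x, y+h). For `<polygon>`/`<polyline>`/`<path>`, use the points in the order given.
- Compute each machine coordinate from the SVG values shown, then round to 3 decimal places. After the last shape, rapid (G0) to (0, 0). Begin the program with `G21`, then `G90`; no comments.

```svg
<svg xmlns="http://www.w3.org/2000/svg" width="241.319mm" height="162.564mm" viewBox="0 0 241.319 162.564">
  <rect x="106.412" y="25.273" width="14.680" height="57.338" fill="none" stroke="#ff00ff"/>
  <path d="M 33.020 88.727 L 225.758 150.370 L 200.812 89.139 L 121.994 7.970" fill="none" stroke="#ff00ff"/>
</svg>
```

G21
G90
G0 X106.412 Y137.291
M4 S883
G1 X121.092 Y137.291 F1427
G1 X121.092 Y79.953
G1 X106.412 Y79.953
G1 X106.412 Y137.291
G0 X33.020 Y73.837
M4 S883
G1 X225.758 Y12.194 F1427
G1 X200.812 Y73.425
G1 X121.994 Y154.594
M5
G0 X0.000 Y0.000

viewBox `0 0 241.319 162.564` with mm width/height → 1 unit = 1 mm. Flip: y_m = 162.564 − y_svg.

**Shape 1** — `<rect>` rectangle, stroke `#ff00ff` → cut (S883, F1427). Machine vertices: (106.412,137.291) → (121.092,137.291) → (121.092,79.953) → (106.412,79.953) → (106.412,137.291). Closed: final G1 returns to the first vertex.

**Shape 2** — `<path>` open polyline, stroke `#ff00ff` → cut (S883, F1427). Machine vertices: (33.020,73.837) → (225.758,12.194) → (200.812,73.425) → (121.994,154.594). Open path.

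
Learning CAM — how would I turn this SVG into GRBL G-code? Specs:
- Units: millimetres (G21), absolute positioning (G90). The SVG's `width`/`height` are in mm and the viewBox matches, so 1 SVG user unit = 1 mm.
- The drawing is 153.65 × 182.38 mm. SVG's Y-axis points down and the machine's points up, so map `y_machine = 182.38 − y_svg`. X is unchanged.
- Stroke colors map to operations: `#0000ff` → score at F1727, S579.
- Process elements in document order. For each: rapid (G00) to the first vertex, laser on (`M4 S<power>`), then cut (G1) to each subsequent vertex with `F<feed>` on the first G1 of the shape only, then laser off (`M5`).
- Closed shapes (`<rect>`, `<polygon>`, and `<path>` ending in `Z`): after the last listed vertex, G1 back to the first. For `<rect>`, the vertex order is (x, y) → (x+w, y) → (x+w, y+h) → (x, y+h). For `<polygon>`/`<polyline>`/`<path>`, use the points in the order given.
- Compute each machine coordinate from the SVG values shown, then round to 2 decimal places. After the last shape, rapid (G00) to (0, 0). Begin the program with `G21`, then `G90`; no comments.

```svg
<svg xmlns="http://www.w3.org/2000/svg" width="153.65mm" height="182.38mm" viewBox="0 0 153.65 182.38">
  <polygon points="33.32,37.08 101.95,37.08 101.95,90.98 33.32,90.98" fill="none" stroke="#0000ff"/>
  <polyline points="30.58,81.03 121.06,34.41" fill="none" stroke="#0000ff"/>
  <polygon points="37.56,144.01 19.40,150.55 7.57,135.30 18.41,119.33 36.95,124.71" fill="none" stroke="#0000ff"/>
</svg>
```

Since the viewBox matches the mm dimensions, user units are millimetres directly. The only transform is the Y-flip y_m = 182.38 − y_svg.

Shape 1 is a rectangle drawn with `<polygon>`. Its stroke #0000ff means score at S579, F1727. After flipping Y the toolpath is (33.32,145.30) → (101.95,145.30) → (101.95,91.40) → (33.32,91.40) → (33.32,145.30), returning to the start.

Shape 2 is a line segment drawn with `<polyline>`. Its stroke #0000ff means score at S579, F1727. After flipping Y the toolpath is (30.58,101.35) → (121.06,147.97).

Shape 3 is a regular polygon drawn with `<polygon>`. Its stroke #0000ff means score at S579, F1727. After flipping Y the toolpath is (37.56,38.37) → (19.40,31.83) → (7.57,47.08) → (18.41,63.05) → (36.95,57.67) → (37.56,38.37), returning to the start.

G21
G90
G00 X33.32 Y145.30
M4 S579
G1 X101.95 Y145.30 F1727
G1 X101.95 Y91.40
G1 X33.32 Y91.40
G1 X33.32 Y145.30
M5
G00 X30.58 Y101.35
M4 S579
G1 X121.06 Y147.97 F1727
M5
G00 X37.56 Y38.37
M4 S579
G1 X19.40 Y31.83 F1727
G1 X7.57 Y47.08
G1 X18.41 Y63.05
G1 X36.95 Y57.67
G1 X37.56 Y38.37
M5
G00 X0.00 Y0.00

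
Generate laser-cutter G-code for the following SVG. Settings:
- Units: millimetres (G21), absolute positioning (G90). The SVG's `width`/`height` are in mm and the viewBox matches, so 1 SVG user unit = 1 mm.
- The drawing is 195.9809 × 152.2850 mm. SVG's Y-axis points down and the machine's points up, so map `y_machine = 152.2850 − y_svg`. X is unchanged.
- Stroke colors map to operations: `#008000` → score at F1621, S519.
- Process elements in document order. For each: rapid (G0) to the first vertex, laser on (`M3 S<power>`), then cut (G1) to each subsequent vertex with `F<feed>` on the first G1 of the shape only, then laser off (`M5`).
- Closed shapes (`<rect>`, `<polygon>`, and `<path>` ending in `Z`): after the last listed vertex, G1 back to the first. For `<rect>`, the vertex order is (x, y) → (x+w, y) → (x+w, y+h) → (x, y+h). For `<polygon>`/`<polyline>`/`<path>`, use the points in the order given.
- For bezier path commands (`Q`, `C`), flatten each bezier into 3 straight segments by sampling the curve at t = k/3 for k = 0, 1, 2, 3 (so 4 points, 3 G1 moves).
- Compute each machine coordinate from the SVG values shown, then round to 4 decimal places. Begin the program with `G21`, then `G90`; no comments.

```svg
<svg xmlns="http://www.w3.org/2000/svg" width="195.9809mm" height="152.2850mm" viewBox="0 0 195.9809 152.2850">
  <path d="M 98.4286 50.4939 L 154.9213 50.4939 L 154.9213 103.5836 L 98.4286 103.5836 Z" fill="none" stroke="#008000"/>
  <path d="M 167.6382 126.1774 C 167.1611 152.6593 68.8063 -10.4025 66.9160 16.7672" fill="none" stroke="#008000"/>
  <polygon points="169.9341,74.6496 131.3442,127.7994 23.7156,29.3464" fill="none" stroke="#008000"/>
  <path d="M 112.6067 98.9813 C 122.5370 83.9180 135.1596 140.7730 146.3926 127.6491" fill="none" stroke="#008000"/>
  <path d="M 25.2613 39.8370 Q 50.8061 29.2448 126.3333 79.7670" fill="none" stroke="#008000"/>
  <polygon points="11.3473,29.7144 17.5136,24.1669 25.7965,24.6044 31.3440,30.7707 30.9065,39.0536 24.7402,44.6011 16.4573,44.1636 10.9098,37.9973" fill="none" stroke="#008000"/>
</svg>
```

G21
G90
G0 X98.4286 Y101.7911
M3 S519
G1 X154.9213 Y101.7911 F1621
G1 X154.9213 Y48.7014
G1 X98.4286 Y48.7014
G1 X98.4286 Y101.7911
M5
G0 X167.6382 Y26.1076
M3 S519
G1 X141.7331 Y48.7412 F1621
G1 X93.7633 Y113.3427
G1 X66.9160 Y135.5178
M5
G0 X169.9341 Y77.6354
M3 S519
G1 X131.3442 Y24.4856 F1621
G1 X23.7156 Y122.9386
G1 X169.9341 Y77.6354
M5
G0 X112.6067 Y53.3037
M3 S519
G1 X123.2833 Y49.6497 F1621
G1 X134.8476 Y29.5828
G1 X146.3926 Y24.6359
M5
G0 X25.2613 Y112.4480
M3 S519
G1 X47.8448 Y112.7190 F1621
G1 X81.5354 Y99.4090
G1 X126.3333 Y72.5180
M5
G0 X11.3473 Y122.5706
M3 S519
G1 X17.5136 Y128.1181 F1621
G1 X25.7965 Y127.6806
G1 X31.3440 Y121.5143
G1 X30.9065 Y113.2314
G1 X24.7402 Y107.6839
G1 X16.4573 Y108.1214
G1 X10.9098 Y114.2877
G1 X11.3473 Y122.5706
M5

viewBox `0 0 195.9809 152.2850` with mm width/height → 1 unit = 1 mm. Flip: y_m = 152.2850 − y_svg.

**Shape 1** — `<path>` rectangle, stroke `#008000` → score (S519, F1621). Machine vertices: (98.4286,101.7911) → (154.9213,101.7911) → (154.9213,48.7014) → (98.4286,48.7014) → (98.4286,101.7911). Closed: final G1 returns to the first vertex.

**Shape 2** — `<path>` cubic bezier, stroke `#008000` → score (S519, F1621). Control points (SVG): P0=(167.6382,126.1774), P1=(167.1611,152.6593), P2=(68.8063,-10.4025), P3=(66.9160,16.7672); sampled at t=k/3. Machine vertices: (167.6382,26.1076) → (141.7331,48.7412) → (93.7633,113.3427) → (66.9160,135.5178). Open path.

**Shape 3** — `<polygon>` closed polygon, stroke `#008000` → score (S519, F1621). Machine vertices: (169.9341,77.6354) → (131.3442,24.4856) → (23.7156,122.9386) → (169.9341,77.6354). Closed: final G1 returns to the first vertex.

**Shape 4** — `<path>` cubic bezier, stroke `#008000` → score (S519, F1621). Control points (SVG): P0=(112.6067,98.9813), P1=(122.5370,83.9180), P2=(135.1596,140.7730), P3=(146.3926,127.6491); sampled at t=k/3. Machine vertices: (112.6067,53.3037) → (123.2833,49.6497) → (134.8476,29.5828) → (146.3926,24.6359). Open path.

**Shape 5** — `<path>` quadratic bezier, stroke `#008000` → score (S519, F1621). Control points (SVG): P0=(25.2613,39.8370), P1=(50.8061,29.2448), P2=(126.3333,79.7670); sampled at t=k/3. Machine vertices: (25.2613,112.4480) → (47.8448,112.7190) → (81.5354,99.4090) → (126.3333,72.5180). Open path.

**Shape 6** — `<polygon>` regular polygon, stroke `#008000` → score (S519, F1621). Machine vertices: (11.3473,122.5706) → (17.5136,128.1181) → (25.7965,127.6806) → (31.3440,121.5143) → (30.9065,113.2314) → (24.7402,107.6839) → (16.4573,108.1214) → (10.9098,114.2877) → (11.3473,122.5706). Closed: final G1 returns to the first vertex.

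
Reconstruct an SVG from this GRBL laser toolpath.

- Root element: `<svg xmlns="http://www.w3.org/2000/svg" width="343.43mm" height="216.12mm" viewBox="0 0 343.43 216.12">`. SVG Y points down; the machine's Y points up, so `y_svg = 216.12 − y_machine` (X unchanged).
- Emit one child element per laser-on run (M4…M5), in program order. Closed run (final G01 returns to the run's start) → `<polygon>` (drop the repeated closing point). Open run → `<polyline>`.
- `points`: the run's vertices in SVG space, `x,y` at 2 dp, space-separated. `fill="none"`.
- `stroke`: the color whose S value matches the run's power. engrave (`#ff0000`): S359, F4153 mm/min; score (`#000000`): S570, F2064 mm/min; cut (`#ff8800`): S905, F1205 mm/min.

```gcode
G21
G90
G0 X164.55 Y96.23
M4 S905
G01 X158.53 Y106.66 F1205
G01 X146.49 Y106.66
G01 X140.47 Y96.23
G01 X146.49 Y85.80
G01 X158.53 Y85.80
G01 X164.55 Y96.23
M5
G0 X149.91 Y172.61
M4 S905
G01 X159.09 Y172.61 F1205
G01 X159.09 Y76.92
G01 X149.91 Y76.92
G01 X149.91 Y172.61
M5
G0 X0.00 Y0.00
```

<svg xmlns="http://www.w3.org/2000/svg" width="343.43mm" height="216.12mm" viewBox="0 0 343.43 216.12">
  <polygon points="164.55,119.89 158.53,109.46 146.49,109.46 140.47,119.89 146.49,130.32 158.53,130.32" fill="none" stroke="#ff8800"/>
  <polygon points="149.91,43.51 159.09,43.51 159.09,139.20 149.91,139.20" fill="none" stroke="#ff8800"/>
</svg>

Each laser-on run becomes one SVG element. Flip Y back into SVG space with y_svg = 216.12 − y_machine. Every run uses S905, so all elements get stroke `#ff8800` (cut).

Run 1: The run returns to its start, so emit a `<polygon>` with points (Y-flipped): 164.55,119.89 158.53,109.46 146.49,109.46 140.47,119.89 146.49,130.32 158.53,130.32.

Run 2: The run returns to its start, so emit a `<polygon>` with points (Y-flipped): 149.91,43.51 159.09,43.51 159.09,139.20 149.91,139.20.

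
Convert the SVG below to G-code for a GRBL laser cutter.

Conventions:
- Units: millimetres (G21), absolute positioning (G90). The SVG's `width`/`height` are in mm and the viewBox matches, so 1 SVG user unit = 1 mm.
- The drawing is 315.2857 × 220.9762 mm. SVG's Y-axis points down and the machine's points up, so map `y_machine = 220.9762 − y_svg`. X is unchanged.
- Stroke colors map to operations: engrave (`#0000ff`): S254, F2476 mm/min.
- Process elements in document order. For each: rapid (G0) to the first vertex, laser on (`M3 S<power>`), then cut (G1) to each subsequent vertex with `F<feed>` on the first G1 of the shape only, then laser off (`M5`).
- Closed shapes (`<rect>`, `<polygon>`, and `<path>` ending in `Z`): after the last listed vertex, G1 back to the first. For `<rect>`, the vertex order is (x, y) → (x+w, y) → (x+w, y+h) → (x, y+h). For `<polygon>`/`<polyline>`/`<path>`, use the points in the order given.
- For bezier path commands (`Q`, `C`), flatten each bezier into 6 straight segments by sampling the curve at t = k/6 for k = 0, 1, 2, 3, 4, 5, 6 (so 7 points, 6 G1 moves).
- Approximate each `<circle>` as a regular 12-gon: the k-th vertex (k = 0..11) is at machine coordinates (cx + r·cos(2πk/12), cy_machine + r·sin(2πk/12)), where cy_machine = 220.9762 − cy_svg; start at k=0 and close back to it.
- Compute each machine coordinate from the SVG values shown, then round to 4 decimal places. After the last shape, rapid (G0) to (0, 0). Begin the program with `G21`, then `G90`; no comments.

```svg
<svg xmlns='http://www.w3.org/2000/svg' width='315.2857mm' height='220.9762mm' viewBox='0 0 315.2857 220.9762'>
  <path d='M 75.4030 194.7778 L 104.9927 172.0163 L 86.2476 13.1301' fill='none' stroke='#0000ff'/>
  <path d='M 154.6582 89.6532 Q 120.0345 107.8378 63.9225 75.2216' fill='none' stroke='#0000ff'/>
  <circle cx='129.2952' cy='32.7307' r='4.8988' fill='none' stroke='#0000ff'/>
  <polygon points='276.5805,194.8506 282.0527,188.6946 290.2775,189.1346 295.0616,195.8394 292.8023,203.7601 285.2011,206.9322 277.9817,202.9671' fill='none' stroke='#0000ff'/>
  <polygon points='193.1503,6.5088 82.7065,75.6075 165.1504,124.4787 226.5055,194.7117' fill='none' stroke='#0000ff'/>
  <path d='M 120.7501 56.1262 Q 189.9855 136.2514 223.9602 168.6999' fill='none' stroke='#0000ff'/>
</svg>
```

viewBox `0 0 315.2857 220.9762` with mm width/height → 1 unit = 1 mm. Flip: y_m = 220.9762 − y_svg.

**Shape 1** — `<path>` open polyline, stroke `#0000ff` → engrave (S254, F2476). Machine vertices: (75.4030,26.1984) → (104.9927,48.9599) → (86.2476,207.8461). Open path.

**Shape 2** — `<path>` quadratic bezier, stroke `#0000ff` → engrave (S254, F2476). Control points (SVG): P0=(154.6582,89.6532), P1=(120.0345,107.8378), P2=(63.9225,75.2216); sampled at t=k/6. Machine vertices: (154.6582,131.3230) → (142.5201,126.6726) → (129.1881,124.8445) → (114.6624,125.8386) → (98.9429,129.6550) → (82.0296,136.2937) → (63.9225,145.7546). Open path.

**Shape 3** — `<circle>` circle, stroke `#0000ff` → engrave (S254, F2476). Machine vertices: (134.1940,188.2455) → (133.5377,190.6949) → (131.7446,192.4880) → (129.2952,193.1443) → (126.8458,192.4880) → (125.0527,190.6949) → (124.3964,188.2455) → (125.0527,185.7961) → (126.8458,184.0030) → (129.2952,183.3467) → (131.7446,184.0030) → (133.5377,185.7961) → (134.1940,188.2455). Closed: final G1 returns to the first vertex.

**Shape 4** — `<polygon>` regular polygon, stroke `#0000ff` → engrave (S254, F2476). Machine vertices: (276.5805,26.1256) → (282.0527,32.2816) → (290.2775,31.8416) → (295.0616,25.1368) → (292.8023,17.2161) → (285.2011,14.0440) → (277.9817,18.0091) → (276.5805,26.1256). Closed: final G1 returns to the first vertex.

**Shape 5** — `<polygon>` closed polygon, stroke `#0000ff` → engrave (S254, F2476). Machine vertices: (193.1503,214.4674) → (82.7065,145.3687) → (165.1504,96.4975) → (226.5055,26.2645) → (193.1503,214.4674). Closed: final G1 returns to the first vertex.

**Shape 6** — `<path>` quadratic bezier, stroke `#0000ff` → engrave (S254, F2476). Control points (SVG): P0=(120.7501,56.1262), P1=(189.9855,136.2514), P2=(223.9602,168.6999); sampled at t=k/6. Machine vertices: (120.7501,164.8500) → (142.8491,139.4660) → (162.9892,116.7306) → (181.1703,96.6440) → (197.3925,79.2060) → (211.6558,64.4168) → (223.9602,52.2763). Open path.

G21
G90
G0 X75.4030 Y26.1984
M3 S254
G1 X104.9927 Y48.9599 F2476
G1 X86.2476 Y207.8461
M5
G0 X154.6582 Y131.3230
M3 S254
G1 X142.5201 Y126.6726 F2476
G1 X129.1881 Y124.8445
G1 X114.6624 Y125.8386
G1 X98.9429 Y129.6550
G1 X82.0296 Y136.2937
G1 X63.9225 Y145.7546
M5
G0 X134.1940 Y188.2455
M3 S254
G1 X133.5377 Y190.6949 F2476
G1 X131.7446 Y192.4880
G1 X129.2952 Y193.1443
G1 X126.8458 Y192.4880
G1 X125.0527 Y190.6949
G1 X124.3964 Y188.2455
G1 X125.0527 Y185.7961
G1 X126.8458 Y184.0030
G1 X129.2952 Y183.3467
G1 X131.7446 Y184.0030
G1 X133.5377 Y185.7961
G1 X134.1940 Y188.2455
M5
G0 X276.5805 Y26.1256
M3 S254
G1 X282.0527 Y32.2816 F2476
G1 X290.2775 Y31.8416
G1 X295.0616 Y25.1368
G1 X292.8023 Y17.2161
G1 X285.2011 Y14.0440
G1 X277.9817 Y18.0091
G1 X276.5805 Y26.1256
M5
G0 X193.1503 Y214.4674
M3 S254
G1 X82.7065 Y145.3687 F2476
G1 X165.1504 Y96.4975
G1 X226.5055 Y26.2645
G1 X193.1503 Y214.4674
M5
G0 X120.7501 Y164.8500
M3 S254
G1 X142.8491 Y139.4660 F2476
G1 X162.9892 Y116.7306
G1 X181.1703 Y96.6440
G1 X197.3925 Y79.2060
G1 X211.6558 Y64.4168
G1 X223.9602 Y52.2763
M5
G0 X0.0000 Y0.0000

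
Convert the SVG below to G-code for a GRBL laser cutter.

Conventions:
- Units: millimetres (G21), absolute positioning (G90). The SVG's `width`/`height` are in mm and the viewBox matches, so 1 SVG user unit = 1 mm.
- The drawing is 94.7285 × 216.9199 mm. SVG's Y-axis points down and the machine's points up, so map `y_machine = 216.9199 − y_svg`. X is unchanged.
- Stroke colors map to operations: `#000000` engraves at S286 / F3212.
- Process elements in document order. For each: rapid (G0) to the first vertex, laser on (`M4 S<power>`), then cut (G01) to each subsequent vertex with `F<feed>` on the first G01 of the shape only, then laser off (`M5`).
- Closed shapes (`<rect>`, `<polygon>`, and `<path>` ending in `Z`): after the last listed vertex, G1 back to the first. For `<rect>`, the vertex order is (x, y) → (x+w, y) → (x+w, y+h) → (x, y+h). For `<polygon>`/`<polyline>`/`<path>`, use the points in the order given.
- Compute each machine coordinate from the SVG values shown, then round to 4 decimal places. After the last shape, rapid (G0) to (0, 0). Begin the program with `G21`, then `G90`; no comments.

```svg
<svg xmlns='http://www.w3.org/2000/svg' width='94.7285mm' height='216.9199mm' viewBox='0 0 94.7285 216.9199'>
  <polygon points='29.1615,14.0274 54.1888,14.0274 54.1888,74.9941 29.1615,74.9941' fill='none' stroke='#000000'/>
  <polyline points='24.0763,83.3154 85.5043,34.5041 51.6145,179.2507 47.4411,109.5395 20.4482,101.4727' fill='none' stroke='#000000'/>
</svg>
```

viewBox `0 0 94.7285 216.9199` with mm width/height → 1 unit = 1 mm. Flip: y_m = 216.9199 − y_svg.

**Shape 1** — `<polygon>` rectangle, stroke `#000000` → engrave (S286, F3212). Machine vertices: (29.1615,202.8925) → (54.1888,202.8925) → (54.1888,141.9258) → (29.1615,141.9258) → (29.1615,202.8925). Closed: final G1 returns to the first vertex.

**Shape 2** — `<polyline>` open polyline, stroke `#000000` → engrave (S286, F3212). Machine vertices: (24.0763,133.6045) → (85.5043,182.4158) → (51.6145,37.6692) → (47.4411,107.3804) → (20.4482,115.4472). Open path.

G21
G90
G0 X29.1615 Y202.8925
M4 S286
G01 X54.1888 Y202.8925 F3212
G01 X54.1888 Y141.9258
G01 X29.1615 Y141.9258
G01 X29.1615 Y202.8925
M5
G0 X24.0763 Y133.6045
M4 S286
G01 X85.5043 Y182.4158 F3212
G01 X51.6145 Y37.6692
G01 X47.4411 Y107.3804
G01 X20.4482 Y115.4472
M5
G0 X0.0000 Y0.0000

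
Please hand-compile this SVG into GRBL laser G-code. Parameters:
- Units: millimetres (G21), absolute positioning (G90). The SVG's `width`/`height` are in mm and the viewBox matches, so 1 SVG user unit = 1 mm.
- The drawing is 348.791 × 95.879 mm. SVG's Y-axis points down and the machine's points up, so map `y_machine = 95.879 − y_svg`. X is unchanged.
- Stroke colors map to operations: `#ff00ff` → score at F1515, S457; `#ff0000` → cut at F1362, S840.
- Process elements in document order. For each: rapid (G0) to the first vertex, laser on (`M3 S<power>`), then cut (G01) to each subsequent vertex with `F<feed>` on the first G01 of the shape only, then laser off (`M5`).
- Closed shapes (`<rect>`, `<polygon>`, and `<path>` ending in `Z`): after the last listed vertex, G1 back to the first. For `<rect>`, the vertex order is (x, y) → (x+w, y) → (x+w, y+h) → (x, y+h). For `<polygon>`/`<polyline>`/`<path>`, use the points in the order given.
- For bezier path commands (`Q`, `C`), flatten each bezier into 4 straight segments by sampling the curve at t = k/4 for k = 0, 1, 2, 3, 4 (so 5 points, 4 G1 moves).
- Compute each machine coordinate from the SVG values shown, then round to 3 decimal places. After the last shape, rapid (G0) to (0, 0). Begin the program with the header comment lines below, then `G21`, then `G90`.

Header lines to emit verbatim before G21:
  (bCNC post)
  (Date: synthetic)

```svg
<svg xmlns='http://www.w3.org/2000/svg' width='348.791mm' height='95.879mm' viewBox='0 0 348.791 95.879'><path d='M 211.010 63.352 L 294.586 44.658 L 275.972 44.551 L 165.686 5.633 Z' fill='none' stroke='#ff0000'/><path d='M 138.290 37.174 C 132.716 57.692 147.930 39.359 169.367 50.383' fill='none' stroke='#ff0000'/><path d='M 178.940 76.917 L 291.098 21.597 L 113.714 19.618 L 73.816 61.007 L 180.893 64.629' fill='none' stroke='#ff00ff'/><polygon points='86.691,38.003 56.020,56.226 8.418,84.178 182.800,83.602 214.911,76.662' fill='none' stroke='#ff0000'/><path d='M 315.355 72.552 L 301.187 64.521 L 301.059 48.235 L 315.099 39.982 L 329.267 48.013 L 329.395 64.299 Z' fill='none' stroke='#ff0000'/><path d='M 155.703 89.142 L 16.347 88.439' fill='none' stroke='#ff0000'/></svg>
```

(bCNC post)
(Date: synthetic)
G21
G90
G0 X211.010 Y32.527
M3 S840
G01 X294.586 Y51.221 F1362
G01 X275.972 Y51.328
G01 X165.686 Y90.246
G01 X211.010 Y32.527
M5
G0 X138.290 Y58.705
M3 S840
G01 X137.780 Y49.535 F1362
G01 X143.699 Y48.540
G01 X154.684 Y49.325
G01 X169.367 Y45.496
M5
G0 X178.940 Y18.962
M3 S457
G01 X291.098 Y74.282 F1515
G01 X113.714 Y76.261
G01 X73.816 Y34.872
G01 X180.893 Y31.250
M5
G0 X86.691 Y57.876
M3 S840
G01 X56.020 Y39.653 F1362
G01 X8.418 Y11.701
G01 X182.800 Y12.277
G01 X214.911 Y19.217
G01 X86.691 Y57.876
M5
G0 X315.355 Y23.327
M3 S840
G01 X301.187 Y31.358 F1362
G01 X301.059 Y47.644
G01 X315.099 Y55.897
G01 X329.267 Y47.866
G01 X329.395 Y31.580
G01 X315.355 Y23.327
M5
G0 X155.703 Y6.737
M3 S840
G01 X16.347 Y7.440 F1362
M5
G0 X0.000 Y0.000

Since the viewBox matches the mm dimensions, user units are millimetres directly. The only transform is the Y-flip y_m = 95.879 − y_svg.

Shape 1 is a closed polygon drawn with `<path>`. Its stroke #ff0000 means cut at S840, F1362. After flipping Y the toolpath is (211.010,32.527) → (294.586,51.221) → (275.972,51.328) → (165.686,90.246) → (211.010,32.527), returning to the start.

Shape 2 is a cubic bezier drawn with `<path>`. Its stroke #ff0000 means cut at S840, F1362. After flipping Y the toolpath is (138.290,58.705) → (137.780,49.535) → (143.699,48.540) → (154.684,49.325) → (169.367,45.496).

Shape 3 is a open polyline drawn with `<path>`. Its stroke #ff00ff means score at S457, F1515. After flipping Y the toolpath is (178.940,18.962) → (291.098,74.282) → (113.714,76.261) → (73.816,34.872) → (180.893,31.250).

Shape 4 is a closed polygon drawn with `<polygon>`. Its stroke #ff0000 means cut at S840, F1362. After flipping Y the toolpath is (86.691,57.876) → (56.020,39.653) → (8.418,11.701) → (182.800,12.277) → (214.911,19.217) → (86.691,57.876), returning to the start.

Shape 5 is a regular polygon drawn with `<path>`. Its stroke #ff0000 means cut at S840, F1362. After flipping Y the toolpath is (315.355,23.327) → (301.187,31.358) → (301.059,47.644) → (315.099,55.897) → (329.267,47.866) → (329.395,31.580) → (315.355,23.327), returning to the start.

Shape 6 is a line segment drawn with `<path>`. Its stroke #ff0000 means cut at S840, F1362. After flipping Y the toolpath is (155.703,6.737) → (16.347,7.440).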